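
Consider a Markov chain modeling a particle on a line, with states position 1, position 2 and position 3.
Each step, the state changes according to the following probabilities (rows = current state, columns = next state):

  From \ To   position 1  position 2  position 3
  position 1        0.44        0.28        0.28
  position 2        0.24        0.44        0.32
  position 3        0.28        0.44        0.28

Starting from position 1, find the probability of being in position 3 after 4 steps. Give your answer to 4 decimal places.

Propagate the distribution vector 4 steps from position 1.
After 0 steps: (1.0000, 0.0000, 0.0000)
After 1 step: (0.4400, 0.2800, 0.2800)
After 2 steps: (0.3392, 0.3696, 0.2912)
After 3 steps: (0.3195, 0.3857, 0.2948)
After 4 steps: (0.3157, 0.3889, 0.2954)
P(in position 3 after 4 steps) = 0.2954

0.2954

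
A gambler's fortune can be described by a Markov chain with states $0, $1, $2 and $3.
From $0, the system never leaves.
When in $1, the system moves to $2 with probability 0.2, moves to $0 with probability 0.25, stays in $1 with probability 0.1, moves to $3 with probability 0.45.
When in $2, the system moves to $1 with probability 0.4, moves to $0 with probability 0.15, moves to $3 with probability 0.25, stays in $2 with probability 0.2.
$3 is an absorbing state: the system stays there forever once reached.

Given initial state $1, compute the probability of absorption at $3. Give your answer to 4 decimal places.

Let h(s) be the probability of absorption at $3 starting from transient state s. Then h($3) = 1 and h($0) = 0. By first-step analysis:
h($1) = 0.25·0 + 0.1·h($1) + 0.2·h($2) + 0.45·1
h($2) = 0.15·0 + 0.4·h($1) + 0.2·h($2) + 0.25·1
Solving: h($1) = 0.6406, h($2) = 0.6328.
Starting from $1, the probability is 0.6406.

0.6406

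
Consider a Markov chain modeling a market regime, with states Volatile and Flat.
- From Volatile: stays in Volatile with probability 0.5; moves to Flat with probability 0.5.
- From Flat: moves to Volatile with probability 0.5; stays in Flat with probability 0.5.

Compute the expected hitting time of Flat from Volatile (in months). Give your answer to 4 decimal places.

Let t(s) be the expected number of months to first reach Flat from state s, with t(Flat) = 0. Conditioning on the first month:
t(Volatile) = 1 + 0.5·t(Volatile)
Solving: t(Volatile) = 2.0000.
Expected months from Volatile to Flat: 2.0000.

2.0000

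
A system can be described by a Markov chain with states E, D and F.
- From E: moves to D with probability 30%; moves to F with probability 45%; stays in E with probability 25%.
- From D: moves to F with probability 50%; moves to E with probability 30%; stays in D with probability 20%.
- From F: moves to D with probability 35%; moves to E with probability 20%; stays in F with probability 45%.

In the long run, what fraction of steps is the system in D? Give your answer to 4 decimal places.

Let the stationary distribution be π with π = πP and π_1 + π_2 + π_3 = 1.
π_1 = 0.25·π_1 + 0.3·π_2 + 0.2·π_3
π_2 = 0.3·π_1 + 0.2·π_2 + 0.35·π_3
Solving with the normalization constraint gives π = (0.2415, 0.2938, 0.4647).
So the stationary probability of D is 0.2938.

0.2938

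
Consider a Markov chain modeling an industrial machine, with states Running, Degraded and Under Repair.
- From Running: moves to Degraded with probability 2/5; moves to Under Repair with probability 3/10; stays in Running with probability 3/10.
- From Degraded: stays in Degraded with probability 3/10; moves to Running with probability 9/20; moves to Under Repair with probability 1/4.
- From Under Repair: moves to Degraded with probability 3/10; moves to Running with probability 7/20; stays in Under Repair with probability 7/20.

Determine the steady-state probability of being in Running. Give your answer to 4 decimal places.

0.3654

Let the stationary distribution be π with π = πP and π_1 + π_2 + π_3 = 1.
π_1 = 0.3·π_1 + 0.45·π_2 + 0.35·π_3
π_2 = 0.4·π_1 + 0.3·π_2 + 0.3·π_3
Solving with the normalization constraint gives π = (0.3654, 0.3365, 0.2981).
So the stationary probability of Running is 0.3654.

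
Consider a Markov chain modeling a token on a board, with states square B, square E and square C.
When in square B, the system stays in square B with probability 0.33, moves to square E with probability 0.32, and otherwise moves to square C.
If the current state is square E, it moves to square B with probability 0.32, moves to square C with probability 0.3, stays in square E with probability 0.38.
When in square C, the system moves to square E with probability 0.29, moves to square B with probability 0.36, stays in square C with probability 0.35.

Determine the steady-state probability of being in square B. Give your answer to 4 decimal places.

Let the stationary distribution be π with π = πP and π_1 + π_2 + π_3 = 1.
π_1 = 0.33·π_1 + 0.32·π_2 + 0.36·π_3
π_2 = 0.32·π_1 + 0.38·π_2 + 0.29·π_3
Solving with the normalization constraint gives π = (0.3367, 0.3298, 0.3335).
So the stationary probability of square B is 0.3367.

0.3367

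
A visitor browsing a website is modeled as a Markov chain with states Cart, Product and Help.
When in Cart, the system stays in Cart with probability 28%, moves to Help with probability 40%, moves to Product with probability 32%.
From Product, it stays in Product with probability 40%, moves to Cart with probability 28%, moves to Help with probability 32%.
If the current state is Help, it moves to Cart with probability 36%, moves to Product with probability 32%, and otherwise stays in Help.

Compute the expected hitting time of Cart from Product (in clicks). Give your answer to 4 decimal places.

3.2723

Let t(s) be the expected number of clicks to first reach Cart from state s, with t(Cart) = 0. Conditioning on the first click:
t(Product) = 1 + 0.4·t(Product) + 0.32·t(Help)
t(Help) = 1 + 0.32·t(Product) + 0.32·t(Help)
Solving: t(Product) = 3.2723, t(Help) = 3.0105.
Expected clicks from Product to Cart: 3.2723.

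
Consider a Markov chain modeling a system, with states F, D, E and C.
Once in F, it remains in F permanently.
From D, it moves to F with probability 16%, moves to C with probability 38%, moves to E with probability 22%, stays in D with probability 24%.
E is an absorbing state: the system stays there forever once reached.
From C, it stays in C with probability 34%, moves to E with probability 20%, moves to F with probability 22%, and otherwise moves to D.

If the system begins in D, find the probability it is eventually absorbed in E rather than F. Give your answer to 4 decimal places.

0.5390

Let h(s) be the probability of absorption at E starting from transient state s. Then h(E) = 1 and h(F) = 0. By first-step analysis:
h(D) = 0.16·0 + 0.24·h(D) + 0.22·1 + 0.38·h(C)
h(C) = 0.22·0 + 0.24·h(D) + 0.2·1 + 0.34·h(C)
Solving: h(D) = 0.5390, h(C) = 0.4990.
Starting from D, the probability is 0.5390.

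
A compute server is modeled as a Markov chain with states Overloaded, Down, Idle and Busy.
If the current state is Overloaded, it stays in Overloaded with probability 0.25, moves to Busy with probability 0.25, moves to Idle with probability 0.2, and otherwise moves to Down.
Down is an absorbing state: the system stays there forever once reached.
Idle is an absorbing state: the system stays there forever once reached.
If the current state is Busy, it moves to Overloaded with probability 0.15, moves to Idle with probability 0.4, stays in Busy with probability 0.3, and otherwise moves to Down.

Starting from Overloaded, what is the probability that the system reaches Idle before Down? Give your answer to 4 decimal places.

0.4923

Let h(s) be the probability of absorption at Idle starting from transient state s. Then h(Idle) = 1 and h(Down) = 0. By first-step analysis:
h(Overloaded) = 0.25·h(Overloaded) + 0.3·0 + 0.2·1 + 0.25·h(Busy)
h(Busy) = 0.15·h(Overloaded) + 0.15·0 + 0.4·1 + 0.3·h(Busy)
Solving: h(Overloaded) = 0.4923, h(Busy) = 0.6769.
Starting from Overloaded, the probability is 0.4923.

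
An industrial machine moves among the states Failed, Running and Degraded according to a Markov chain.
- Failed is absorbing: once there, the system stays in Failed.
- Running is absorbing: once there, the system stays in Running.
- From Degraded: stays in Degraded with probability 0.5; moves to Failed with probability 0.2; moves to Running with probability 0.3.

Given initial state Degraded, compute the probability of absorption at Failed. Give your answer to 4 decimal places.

0.4000

Let h(s) be the probability of absorption at Failed starting from transient state s. Then h(Failed) = 1 and h(Running) = 0. By first-step analysis:
h(Degraded) = 0.2·1 + 0.3·0 + 0.5·h(Degraded)
Solving: h(Degraded) = 0.4000.
Starting from Degraded, the probability is 0.4000.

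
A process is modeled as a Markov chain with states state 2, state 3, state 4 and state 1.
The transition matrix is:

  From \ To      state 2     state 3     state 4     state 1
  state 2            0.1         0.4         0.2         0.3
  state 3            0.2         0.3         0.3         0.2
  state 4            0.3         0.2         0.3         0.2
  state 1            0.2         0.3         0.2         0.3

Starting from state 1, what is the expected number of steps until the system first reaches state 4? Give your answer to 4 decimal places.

4.3137

Let t(s) be the expected number of steps to first reach state 4 from state s, with t(state 4) = 0. Conditioning on the first step:
t(state 2) = 1 + 0.1·t(state 2) + 0.4·t(state 3) + 0.3·t(state 1)
t(state 3) = 1 + 0.2·t(state 2) + 0.3·t(state 3) + 0.2·t(state 1)
t(state 1) = 1 + 0.2·t(state 2) + 0.3·t(state 3) + 0.3·t(state 1)
Solving: t(state 2) = 4.2745, t(state 3) = 3.8824, t(state 1) = 4.3137.
Expected steps from state 1 to state 4: 4.3137.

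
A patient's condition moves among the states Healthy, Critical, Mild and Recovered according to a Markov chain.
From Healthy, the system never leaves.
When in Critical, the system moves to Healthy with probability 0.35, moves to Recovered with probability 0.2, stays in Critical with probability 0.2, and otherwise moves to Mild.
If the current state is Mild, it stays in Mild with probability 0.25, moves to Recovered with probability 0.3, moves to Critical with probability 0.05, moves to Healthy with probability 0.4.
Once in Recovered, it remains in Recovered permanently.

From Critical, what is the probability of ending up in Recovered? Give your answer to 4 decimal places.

0.3830

Let h(s) be the probability of absorption at Recovered starting from transient state s. Then h(Recovered) = 1 and h(Healthy) = 0. By first-step analysis:
h(Critical) = 0.35·0 + 0.2·h(Critical) + 0.25·h(Mild) + 0.2·1
h(Mild) = 0.4·0 + 0.05·h(Critical) + 0.25·h(Mild) + 0.3·1
Solving: h(Critical) = 0.3830, h(Mild) = 0.4255.
Starting from Critical, the probability is 0.3830.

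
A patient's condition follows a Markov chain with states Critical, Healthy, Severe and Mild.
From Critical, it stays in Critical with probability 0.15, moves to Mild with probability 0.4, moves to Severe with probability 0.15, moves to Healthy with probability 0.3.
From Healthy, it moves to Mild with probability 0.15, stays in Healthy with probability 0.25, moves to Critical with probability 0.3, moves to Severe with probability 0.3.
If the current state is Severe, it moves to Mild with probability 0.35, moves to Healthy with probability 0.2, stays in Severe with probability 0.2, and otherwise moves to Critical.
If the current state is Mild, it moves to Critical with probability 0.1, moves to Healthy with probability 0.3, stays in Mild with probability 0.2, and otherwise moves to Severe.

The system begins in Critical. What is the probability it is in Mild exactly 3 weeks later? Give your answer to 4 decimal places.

0.2699

Propagate the distribution vector 3 weeks from Critical.
After 0 weeks: (1.0000, 0.0000, 0.0000, 0.0000)
After 1 week: (0.1500, 0.3000, 0.1500, 0.4000)
After 2 weeks: (0.1900, 0.2700, 0.3025, 0.2375)
After 3 weeks: (0.2089, 0.2563, 0.2650, 0.2699)
P(in Mild after 3 weeks) = 0.2699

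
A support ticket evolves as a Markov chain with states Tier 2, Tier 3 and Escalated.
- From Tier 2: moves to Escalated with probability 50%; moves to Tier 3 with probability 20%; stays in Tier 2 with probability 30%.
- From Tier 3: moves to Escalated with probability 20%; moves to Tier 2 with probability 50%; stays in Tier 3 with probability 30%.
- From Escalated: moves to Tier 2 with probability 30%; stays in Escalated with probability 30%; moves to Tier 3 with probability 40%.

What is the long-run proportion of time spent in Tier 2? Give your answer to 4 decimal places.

Let the stationary distribution be π with π = πP and π_1 + π_2 + π_3 = 1.
π_1 = 0.3·π_1 + 0.5·π_2 + 0.3·π_3
π_2 = 0.2·π_1 + 0.3·π_2 + 0.4·π_3
Solving with the normalization constraint gives π = (0.3596, 0.2982, 0.3421).
So the stationary probability of Tier 2 is 0.3596.

0.3596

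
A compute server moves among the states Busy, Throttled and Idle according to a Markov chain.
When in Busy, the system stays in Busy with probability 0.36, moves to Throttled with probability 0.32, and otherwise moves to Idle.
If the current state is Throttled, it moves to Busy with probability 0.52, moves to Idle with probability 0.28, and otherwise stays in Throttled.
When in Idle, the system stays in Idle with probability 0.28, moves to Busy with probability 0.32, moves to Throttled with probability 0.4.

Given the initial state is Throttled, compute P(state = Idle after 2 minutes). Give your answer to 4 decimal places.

0.3008

Sum over the intermediate state after 1 minute:
P = P(Throttled→Busy)·P(Busy→Idle) + P(Throttled→Throttled)·P(Throttled→Idle) + P(Throttled→Idle)·P(Idle→Idle)
  = 0.52×0.32 + 0.2×0.28 + 0.28×0.28
  = 0.1664 + 0.0560 + 0.0784 = 0.3008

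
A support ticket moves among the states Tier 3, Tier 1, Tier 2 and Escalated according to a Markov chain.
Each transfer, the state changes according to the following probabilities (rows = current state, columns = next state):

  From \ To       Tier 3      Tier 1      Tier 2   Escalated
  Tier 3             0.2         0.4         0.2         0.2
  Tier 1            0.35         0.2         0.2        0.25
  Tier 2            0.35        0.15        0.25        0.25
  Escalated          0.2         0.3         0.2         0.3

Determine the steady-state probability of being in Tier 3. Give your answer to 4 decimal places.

0.2719

Let the stationary distribution be π with π = πP and π_1 + π_2 + π_3 + π_4 = 1.
π_1 = 0.2·π_1 + 0.35·π_2 + 0.35·π_3 + 0.2·π_4
π_2 = 0.4·π_1 + 0.2·π_2 + 0.15·π_3 + 0.3·π_4
π_3 = 0.2·π_1 + 0.2·π_2 + 0.25·π_3 + 0.2·π_4
Solving with the normalization constraint gives π = (0.2719, 0.2687, 0.2105, 0.2488).
So the stationary probability of Tier 3 is 0.2719.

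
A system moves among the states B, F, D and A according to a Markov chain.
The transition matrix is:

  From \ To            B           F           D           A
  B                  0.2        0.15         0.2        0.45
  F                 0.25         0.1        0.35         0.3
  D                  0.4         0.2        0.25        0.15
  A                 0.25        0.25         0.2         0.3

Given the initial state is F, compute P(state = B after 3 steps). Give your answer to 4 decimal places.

Propagate the distribution vector 3 steps from F.
After 0 steps: (0.0000, 1.0000, 0.0000, 0.0000)
After 1 step: (0.2500, 0.1000, 0.3500, 0.3000)
After 2 steps: (0.2900, 0.1925, 0.2325, 0.2850)
After 3 steps: (0.2704, 0.1805, 0.2405, 0.3086)
P(in B after 3 steps) = 0.2704

0.2704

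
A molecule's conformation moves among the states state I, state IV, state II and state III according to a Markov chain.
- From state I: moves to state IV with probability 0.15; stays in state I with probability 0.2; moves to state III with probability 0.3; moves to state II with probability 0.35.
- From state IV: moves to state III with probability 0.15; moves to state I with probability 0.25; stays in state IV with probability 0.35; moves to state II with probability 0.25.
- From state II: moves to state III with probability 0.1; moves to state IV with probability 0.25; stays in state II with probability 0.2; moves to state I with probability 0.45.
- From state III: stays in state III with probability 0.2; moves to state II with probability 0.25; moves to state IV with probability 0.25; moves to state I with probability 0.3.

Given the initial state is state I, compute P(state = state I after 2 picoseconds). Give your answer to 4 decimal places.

Propagate the distribution vector 2 picoseconds from state I.
After 0 picoseconds: (1.0000, 0.0000, 0.0000, 0.0000)
After 1 picosecond: (0.2000, 0.1500, 0.3500, 0.3000)
After 2 picoseconds: (0.3250, 0.2450, 0.2525, 0.1775)
P(in state I after 2 picoseconds) = 0.3250

0.3250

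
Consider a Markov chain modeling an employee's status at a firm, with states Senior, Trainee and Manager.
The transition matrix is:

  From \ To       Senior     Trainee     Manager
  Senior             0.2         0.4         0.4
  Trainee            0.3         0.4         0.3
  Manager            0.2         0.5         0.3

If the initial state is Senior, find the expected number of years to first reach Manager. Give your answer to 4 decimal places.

2.7778

Let t(s) be the expected number of years to first reach Manager from state s, with t(Manager) = 0. Conditioning on the first year:
t(Senior) = 1 + 0.2·t(Senior) + 0.4·t(Trainee)
t(Trainee) = 1 + 0.3·t(Senior) + 0.4·t(Trainee)
Solving: t(Senior) = 2.7778, t(Trainee) = 3.0556.
Expected years from Senior to Manager: 2.7778.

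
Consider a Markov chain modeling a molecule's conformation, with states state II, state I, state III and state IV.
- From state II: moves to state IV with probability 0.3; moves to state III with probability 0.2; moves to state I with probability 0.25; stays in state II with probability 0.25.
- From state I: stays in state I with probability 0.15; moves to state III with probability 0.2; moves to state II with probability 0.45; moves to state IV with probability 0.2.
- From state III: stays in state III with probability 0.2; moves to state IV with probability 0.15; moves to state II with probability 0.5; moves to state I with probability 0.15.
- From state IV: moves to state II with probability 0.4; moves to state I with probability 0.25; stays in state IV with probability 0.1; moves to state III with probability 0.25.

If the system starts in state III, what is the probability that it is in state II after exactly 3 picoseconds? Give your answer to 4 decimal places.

0.3786

Propagate the distribution vector 3 picoseconds from state III.
After 0 picoseconds: (0.0000, 0.0000, 1.0000, 0.0000)
After 1 picosecond: (0.5000, 0.1500, 0.2000, 0.1500)
After 2 picoseconds: (0.3525, 0.2150, 0.2075, 0.2250)
After 3 picoseconds: (0.3786, 0.2078, 0.2113, 0.2024)
P(in state II after 3 picoseconds) = 0.3786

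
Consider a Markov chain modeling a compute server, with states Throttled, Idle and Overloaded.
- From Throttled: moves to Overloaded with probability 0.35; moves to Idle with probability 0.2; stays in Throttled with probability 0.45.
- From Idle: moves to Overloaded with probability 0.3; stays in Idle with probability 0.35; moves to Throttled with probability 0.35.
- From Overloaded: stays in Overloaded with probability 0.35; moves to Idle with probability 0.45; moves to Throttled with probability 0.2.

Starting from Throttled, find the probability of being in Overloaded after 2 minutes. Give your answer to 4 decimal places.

Sum over the intermediate state after 1 minute:
P = P(Throttled→Throttled)·P(Throttled→Overloaded) + P(Throttled→Idle)·P(Idle→Overloaded) + P(Throttled→Overloaded)·P(Overloaded→Overloaded)
  = 0.45×0.35 + 0.2×0.3 + 0.35×0.35
  = 0.1575 + 0.0600 + 0.1225 = 0.3400

0.3400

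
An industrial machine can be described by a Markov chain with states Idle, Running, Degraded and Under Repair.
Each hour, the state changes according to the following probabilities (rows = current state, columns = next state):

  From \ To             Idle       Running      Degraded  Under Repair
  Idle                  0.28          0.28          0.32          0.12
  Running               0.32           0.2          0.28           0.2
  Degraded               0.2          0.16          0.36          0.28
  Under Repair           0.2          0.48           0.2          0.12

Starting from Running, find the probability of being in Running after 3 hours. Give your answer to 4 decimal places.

0.2586

Propagate the distribution vector 3 hours from Running.
After 0 hours: (0.0000, 1.0000, 0.0000, 0.0000)
After 1 hour: (0.3200, 0.2000, 0.2800, 0.2000)
After 2 hours: (0.2496, 0.2704, 0.2992, 0.1808)
After 3 hours: (0.2524, 0.2586, 0.2995, 0.1895)
P(in Running after 3 hours) = 0.2586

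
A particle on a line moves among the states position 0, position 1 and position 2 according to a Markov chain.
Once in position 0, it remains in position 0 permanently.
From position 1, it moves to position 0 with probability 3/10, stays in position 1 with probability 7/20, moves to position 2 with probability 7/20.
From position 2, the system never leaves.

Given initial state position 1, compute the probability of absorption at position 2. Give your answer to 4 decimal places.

0.5385

Let h(s) be the probability of absorption at position 2 starting from transient state s. Then h(position 2) = 1 and h(position 0) = 0. By first-step analysis:
h(position 1) = 0.3·0 + 0.35·h(position 1) + 0.35·1
Solving: h(position 1) = 0.5385.
Starting from position 1, the probability is 0.5385.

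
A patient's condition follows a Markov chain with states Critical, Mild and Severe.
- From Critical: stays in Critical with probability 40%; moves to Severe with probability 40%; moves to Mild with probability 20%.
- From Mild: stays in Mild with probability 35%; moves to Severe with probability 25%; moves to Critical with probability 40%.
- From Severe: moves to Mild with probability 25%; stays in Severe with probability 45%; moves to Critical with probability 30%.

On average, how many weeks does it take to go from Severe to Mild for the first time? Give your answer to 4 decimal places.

4.2857

Let t(s) be the expected number of weeks to first reach Mild from state s, with t(Mild) = 0. Conditioning on the first week:
t(Critical) = 1 + 0.4·t(Critical) + 0.4·t(Severe)
t(Severe) = 1 + 0.3·t(Critical) + 0.45·t(Severe)
Solving: t(Critical) = 4.5238, t(Severe) = 4.2857.
Expected weeks from Severe to Mild: 4.2857.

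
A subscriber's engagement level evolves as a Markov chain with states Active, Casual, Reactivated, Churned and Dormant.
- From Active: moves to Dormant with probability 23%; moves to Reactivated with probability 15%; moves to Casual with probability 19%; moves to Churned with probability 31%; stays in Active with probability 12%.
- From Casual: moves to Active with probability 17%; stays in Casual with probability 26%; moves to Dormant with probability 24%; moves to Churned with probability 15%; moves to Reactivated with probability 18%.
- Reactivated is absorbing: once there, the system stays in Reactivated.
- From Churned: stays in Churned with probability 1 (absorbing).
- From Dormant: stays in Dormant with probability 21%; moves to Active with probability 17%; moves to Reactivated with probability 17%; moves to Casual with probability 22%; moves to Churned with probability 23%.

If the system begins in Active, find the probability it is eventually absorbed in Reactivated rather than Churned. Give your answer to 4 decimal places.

0.3842

Let h(s) be the probability of absorption at Reactivated starting from transient state s. Then h(Reactivated) = 1 and h(Churned) = 0. By first-step analysis:
h(Active) = 0.12·h(Active) + 0.19·h(Casual) + 0.15·1 + 0.31·0 + 0.23·h(Dormant)
h(Casual) = 0.17·h(Active) + 0.26·h(Casual) + 0.18·1 + 0.15·0 + 0.24·h(Dormant)
h(Dormant) = 0.17·h(Active) + 0.22·h(Casual) + 0.17·1 + 0.23·0 + 0.21·h(Dormant)
Solving: h(Active) = 0.3842, h(Casual) = 0.4706, h(Dormant) = 0.4289.
Starting from Active, the probability is 0.3842.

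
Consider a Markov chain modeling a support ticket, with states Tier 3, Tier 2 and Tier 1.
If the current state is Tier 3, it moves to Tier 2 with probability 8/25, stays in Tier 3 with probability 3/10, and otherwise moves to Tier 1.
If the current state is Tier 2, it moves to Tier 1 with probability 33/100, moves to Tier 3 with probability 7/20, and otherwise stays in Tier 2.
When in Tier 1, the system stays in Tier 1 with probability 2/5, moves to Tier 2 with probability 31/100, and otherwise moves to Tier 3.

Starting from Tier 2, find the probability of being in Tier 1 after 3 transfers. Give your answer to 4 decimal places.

0.3716

Propagate the distribution vector 3 transfers from Tier 2.
After 0 transfers: (0.0000, 1.0000, 0.0000)
After 1 transfer: (0.3500, 0.3200, 0.3300)
After 2 transfers: (0.3127, 0.3167, 0.3706)
After 3 transfers: (0.3121, 0.3163, 0.3716)
P(in Tier 1 after 3 transfers) = 0.3716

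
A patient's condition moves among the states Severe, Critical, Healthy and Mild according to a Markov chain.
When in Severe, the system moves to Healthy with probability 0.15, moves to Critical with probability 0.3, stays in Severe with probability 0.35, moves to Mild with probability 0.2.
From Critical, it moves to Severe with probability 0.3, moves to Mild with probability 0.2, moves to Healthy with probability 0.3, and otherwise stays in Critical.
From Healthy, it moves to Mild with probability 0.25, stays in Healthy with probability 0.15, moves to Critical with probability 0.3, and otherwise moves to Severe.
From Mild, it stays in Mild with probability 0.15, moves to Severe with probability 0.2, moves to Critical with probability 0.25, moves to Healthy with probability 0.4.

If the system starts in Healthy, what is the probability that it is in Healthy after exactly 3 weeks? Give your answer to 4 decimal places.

Propagate the distribution vector 3 weeks from Healthy.
After 0 weeks: (0.0000, 0.0000, 1.0000, 0.0000)
After 1 week: (0.3000, 0.3000, 0.1500, 0.2500)
After 2 weeks: (0.2900, 0.2575, 0.2575, 0.1950)
After 3 weeks: (0.2950, 0.2645, 0.2374, 0.2031)
P(in Healthy after 3 weeks) = 0.2374

0.2374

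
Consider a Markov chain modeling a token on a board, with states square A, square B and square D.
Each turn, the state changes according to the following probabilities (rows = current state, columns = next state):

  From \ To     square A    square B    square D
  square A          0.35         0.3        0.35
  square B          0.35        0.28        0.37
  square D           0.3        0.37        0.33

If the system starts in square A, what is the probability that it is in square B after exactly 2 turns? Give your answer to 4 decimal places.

0.3185

Sum over the intermediate state after 1 turn:
P = P(square A→square A)·P(square A→square B) + P(square A→square B)·P(square B→square B) + P(square A→square D)·P(square D→square B)
  = 0.35×0.3 + 0.3×0.28 + 0.35×0.37
  = 0.1050 + 0.0840 + 0.1295 = 0.3185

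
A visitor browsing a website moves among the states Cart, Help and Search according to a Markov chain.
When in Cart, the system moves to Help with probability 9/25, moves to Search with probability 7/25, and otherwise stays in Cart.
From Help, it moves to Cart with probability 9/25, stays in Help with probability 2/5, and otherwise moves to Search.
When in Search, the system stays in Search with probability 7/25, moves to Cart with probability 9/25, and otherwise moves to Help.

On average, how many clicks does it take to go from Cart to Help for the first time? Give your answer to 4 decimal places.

2.7778

Let t(s) be the expected number of clicks to first reach Help from state s, with t(Help) = 0. Conditioning on the first click:
t(Cart) = 1 + 0.36·t(Cart) + 0.28·t(Search)
t(Search) = 1 + 0.36·t(Cart) + 0.28·t(Search)
Solving: t(Cart) = 2.7778, t(Search) = 2.7778.
Expected clicks from Cart to Help: 2.7778.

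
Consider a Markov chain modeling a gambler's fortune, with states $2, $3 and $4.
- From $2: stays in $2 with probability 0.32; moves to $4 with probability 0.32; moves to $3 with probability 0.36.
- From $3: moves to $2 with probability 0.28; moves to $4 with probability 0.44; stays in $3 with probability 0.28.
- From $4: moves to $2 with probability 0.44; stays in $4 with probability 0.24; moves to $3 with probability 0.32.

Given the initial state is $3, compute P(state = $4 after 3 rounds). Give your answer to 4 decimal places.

Propagate the distribution vector 3 rounds from $3.
After 0 rounds: (0.0000, 1.0000, 0.0000)
After 1 round: (0.2800, 0.2800, 0.4400)
After 2 rounds: (0.3616, 0.3200, 0.3184)
After 3 rounds: (0.3454, 0.3217, 0.3329)
P(in $4 after 3 rounds) = 0.3329

0.3329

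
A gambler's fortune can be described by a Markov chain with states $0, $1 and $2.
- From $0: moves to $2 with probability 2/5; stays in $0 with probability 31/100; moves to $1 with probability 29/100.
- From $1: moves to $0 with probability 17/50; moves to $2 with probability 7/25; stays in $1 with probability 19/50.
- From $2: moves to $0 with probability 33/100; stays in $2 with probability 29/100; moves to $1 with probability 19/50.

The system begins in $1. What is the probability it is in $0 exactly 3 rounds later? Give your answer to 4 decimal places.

0.3270

Propagate the distribution vector 3 rounds from $1.
After 0 rounds: (0.0000, 1.0000, 0.0000)
After 1 round: (0.3400, 0.3800, 0.2800)
After 2 rounds: (0.3270, 0.3494, 0.3236)
After 3 rounds: (0.3270, 0.3506, 0.3225)
P(in $0 after 3 rounds) = 0.3270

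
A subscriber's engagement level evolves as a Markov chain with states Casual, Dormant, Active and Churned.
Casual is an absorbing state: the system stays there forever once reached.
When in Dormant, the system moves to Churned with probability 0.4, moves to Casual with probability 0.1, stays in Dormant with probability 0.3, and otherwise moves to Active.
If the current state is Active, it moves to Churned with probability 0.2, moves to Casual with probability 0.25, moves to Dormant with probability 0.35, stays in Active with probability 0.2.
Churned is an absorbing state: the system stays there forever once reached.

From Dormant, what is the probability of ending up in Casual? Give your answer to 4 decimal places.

0.2653

Let h(s) be the probability of absorption at Casual starting from transient state s. Then h(Casual) = 1 and h(Churned) = 0. By first-step analysis:
h(Dormant) = 0.1·1 + 0.3·h(Dormant) + 0.2·h(Active) + 0.4·0
h(Active) = 0.25·1 + 0.35·h(Dormant) + 0.2·h(Active) + 0.2·0
Solving: h(Dormant) = 0.2653, h(Active) = 0.4286.
Starting from Dormant, the probability is 0.2653.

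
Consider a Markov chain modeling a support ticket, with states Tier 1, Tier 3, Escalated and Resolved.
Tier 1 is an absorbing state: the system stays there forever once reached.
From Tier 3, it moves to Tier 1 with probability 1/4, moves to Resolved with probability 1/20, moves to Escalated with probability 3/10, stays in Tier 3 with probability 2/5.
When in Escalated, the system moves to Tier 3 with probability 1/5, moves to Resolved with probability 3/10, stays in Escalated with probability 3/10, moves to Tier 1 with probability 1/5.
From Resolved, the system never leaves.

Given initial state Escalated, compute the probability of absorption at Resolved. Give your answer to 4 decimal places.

0.5278

Let h(s) be the probability of absorption at Resolved starting from transient state s. Then h(Resolved) = 1 and h(Tier 1) = 0. By first-step analysis:
h(Tier 3) = 0.25·0 + 0.4·h(Tier 3) + 0.3·h(Escalated) + 0.05·1
h(Escalated) = 0.2·0 + 0.2·h(Tier 3) + 0.3·h(Escalated) + 0.3·1
Solving: h(Tier 3) = 0.3472, h(Escalated) = 0.5278.
Starting from Escalated, the probability is 0.5278.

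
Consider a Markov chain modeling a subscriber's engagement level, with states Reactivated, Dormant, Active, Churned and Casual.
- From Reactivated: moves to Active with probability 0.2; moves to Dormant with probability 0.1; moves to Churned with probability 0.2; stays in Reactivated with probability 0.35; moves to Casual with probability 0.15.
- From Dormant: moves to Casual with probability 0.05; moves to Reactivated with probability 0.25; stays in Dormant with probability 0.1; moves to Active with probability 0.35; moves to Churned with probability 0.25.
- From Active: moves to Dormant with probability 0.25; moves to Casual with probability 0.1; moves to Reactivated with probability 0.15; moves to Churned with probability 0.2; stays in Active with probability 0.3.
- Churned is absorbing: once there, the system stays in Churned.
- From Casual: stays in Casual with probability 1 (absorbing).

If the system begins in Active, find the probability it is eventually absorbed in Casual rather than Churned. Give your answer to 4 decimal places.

Let h(s) be the probability of absorption at Casual starting from transient state s. Then h(Casual) = 1 and h(Churned) = 0. By first-step analysis:
h(Reactivated) = 0.35·h(Reactivated) + 0.1·h(Dormant) + 0.2·h(Active) + 0.2·0 + 0.15·1
h(Dormant) = 0.25·h(Reactivated) + 0.1·h(Dormant) + 0.35·h(Active) + 0.25·0 + 0.05·1
h(Active) = 0.15·h(Reactivated) + 0.25·h(Dormant) + 0.3·h(Active) + 0.2·0 + 0.1·1
Solving: h(Reactivated) = 0.3749, h(Dormant) = 0.2863, h(Active) = 0.3254.
Starting from Active, the probability is 0.3254.

0.3254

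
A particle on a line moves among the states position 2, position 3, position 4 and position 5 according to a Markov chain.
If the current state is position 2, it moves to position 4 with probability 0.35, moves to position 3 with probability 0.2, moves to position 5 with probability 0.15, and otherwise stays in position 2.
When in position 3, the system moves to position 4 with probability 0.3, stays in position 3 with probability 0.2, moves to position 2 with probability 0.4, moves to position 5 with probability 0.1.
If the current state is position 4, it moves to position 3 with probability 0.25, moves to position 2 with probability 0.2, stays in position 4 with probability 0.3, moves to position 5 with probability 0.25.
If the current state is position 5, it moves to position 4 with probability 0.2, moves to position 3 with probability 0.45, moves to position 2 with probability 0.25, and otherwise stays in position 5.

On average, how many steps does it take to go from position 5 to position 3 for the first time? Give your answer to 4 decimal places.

Let t(s) be the expected number of steps to first reach position 3 from state s, with t(position 3) = 0. Conditioning on the first step:
t(position 2) = 1 + 0.3·t(position 2) + 0.35·t(position 4) + 0.15·t(position 5)
t(position 4) = 1 + 0.2·t(position 2) + 0.3·t(position 4) + 0.25·t(position 5)
t(position 5) = 1 + 0.25·t(position 2) + 0.2·t(position 4) + 0.1·t(position 5)
Solving: t(position 2) = 3.8685, t(position 4) = 3.6002, t(position 5) = 2.9857.
Expected steps from position 5 to position 3: 2.9857.

2.9857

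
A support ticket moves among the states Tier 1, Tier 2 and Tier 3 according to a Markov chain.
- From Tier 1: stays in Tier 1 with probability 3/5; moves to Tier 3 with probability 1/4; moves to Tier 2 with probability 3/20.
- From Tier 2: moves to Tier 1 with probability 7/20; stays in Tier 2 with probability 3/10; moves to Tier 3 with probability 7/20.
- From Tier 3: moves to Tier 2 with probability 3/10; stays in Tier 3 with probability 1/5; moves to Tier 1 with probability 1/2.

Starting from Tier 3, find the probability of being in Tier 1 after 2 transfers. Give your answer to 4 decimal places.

0.5050

Sum over the intermediate state after 1 transfer:
P = P(Tier 3→Tier 1)·P(Tier 1→Tier 1) + P(Tier 3→Tier 2)·P(Tier 2→Tier 1) + P(Tier 3→Tier 3)·P(Tier 3→Tier 1)
  = 0.5×0.6 + 0.3×0.35 + 0.2×0.5
  = 0.3000 + 0.1050 + 0.1000 = 0.5050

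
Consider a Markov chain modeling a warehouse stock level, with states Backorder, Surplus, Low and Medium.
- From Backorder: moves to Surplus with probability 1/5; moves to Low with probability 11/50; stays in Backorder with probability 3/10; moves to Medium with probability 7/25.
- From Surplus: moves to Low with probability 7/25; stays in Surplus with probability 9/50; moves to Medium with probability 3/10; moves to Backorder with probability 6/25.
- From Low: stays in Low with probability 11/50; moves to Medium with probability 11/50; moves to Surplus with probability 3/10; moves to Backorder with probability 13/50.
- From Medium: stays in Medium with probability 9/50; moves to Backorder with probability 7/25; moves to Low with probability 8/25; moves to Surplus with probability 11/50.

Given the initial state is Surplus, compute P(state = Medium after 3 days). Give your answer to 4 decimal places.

0.2453

Propagate the distribution vector 3 days from Surplus.
After 0 days: (0.0000, 1.0000, 0.0000, 0.0000)
After 1 day: (0.2400, 0.1800, 0.2800, 0.3000)
After 2 days: (0.2720, 0.2304, 0.2608, 0.2368)
After 3 days: (0.2710, 0.2262, 0.2575, 0.2453)
P(in Medium after 3 days) = 0.2453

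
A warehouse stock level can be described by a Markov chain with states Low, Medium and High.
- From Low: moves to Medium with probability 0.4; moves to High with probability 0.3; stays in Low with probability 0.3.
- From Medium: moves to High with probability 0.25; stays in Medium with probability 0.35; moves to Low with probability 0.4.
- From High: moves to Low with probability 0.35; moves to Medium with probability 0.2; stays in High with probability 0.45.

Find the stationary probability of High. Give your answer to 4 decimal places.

Let the stationary distribution be π with π = πP and π_1 + π_2 + π_3 = 1.
π_1 = 0.3·π_1 + 0.4·π_2 + 0.35·π_3
π_2 = 0.4·π_1 + 0.35·π_2 + 0.2·π_3
Solving with the normalization constraint gives π = (0.3484, 0.3173, 0.3343).
So the stationary probability of High is 0.3343.

0.3343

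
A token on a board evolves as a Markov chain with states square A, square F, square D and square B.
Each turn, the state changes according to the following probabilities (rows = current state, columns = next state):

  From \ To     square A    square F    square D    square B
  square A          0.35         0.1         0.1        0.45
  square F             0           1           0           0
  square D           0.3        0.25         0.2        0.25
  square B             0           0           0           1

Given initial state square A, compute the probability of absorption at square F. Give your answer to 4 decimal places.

0.2143

Let h(s) be the probability of absorption at square F starting from transient state s. Then h(square F) = 1 and h(square B) = 0. By first-step analysis:
h(square A) = 0.35·h(square A) + 0.1·1 + 0.1·h(square D) + 0.45·0
h(square D) = 0.3·h(square A) + 0.25·1 + 0.2·h(square D) + 0.25·0
Solving: h(square A) = 0.2143, h(square D) = 0.3929.
Starting from square A, the probability is 0.2143.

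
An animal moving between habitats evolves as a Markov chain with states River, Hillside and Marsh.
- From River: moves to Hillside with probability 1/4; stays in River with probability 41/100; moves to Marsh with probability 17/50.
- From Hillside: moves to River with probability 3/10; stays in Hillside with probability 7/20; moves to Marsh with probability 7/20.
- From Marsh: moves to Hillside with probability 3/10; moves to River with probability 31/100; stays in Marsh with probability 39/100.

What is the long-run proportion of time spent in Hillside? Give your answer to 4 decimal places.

0.2978

Let the stationary distribution be π with π = πP and π_1 + π_2 + π_3 = 1.
π_1 = 0.41·π_1 + 0.3·π_2 + 0.31·π_3
π_2 = 0.25·π_1 + 0.35·π_2 + 0.3·π_3
Solving with the normalization constraint gives π = (0.3411, 0.2978, 0.3610).
So the stationary probability of Hillside is 0.2978.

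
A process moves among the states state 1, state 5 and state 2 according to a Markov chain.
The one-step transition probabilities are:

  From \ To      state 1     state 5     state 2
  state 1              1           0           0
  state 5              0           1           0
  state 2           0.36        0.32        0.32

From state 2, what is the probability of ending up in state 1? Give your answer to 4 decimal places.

Let h(s) be the probability of absorption at state 1 starting from transient state s. Then h(state 1) = 1 and h(state 5) = 0. By first-step analysis:
h(state 2) = 0.36·1 + 0.32·0 + 0.32·h(state 2)
Solving: h(state 2) = 0.5294.
Starting from state 2, the probability is 0.5294.

0.5294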